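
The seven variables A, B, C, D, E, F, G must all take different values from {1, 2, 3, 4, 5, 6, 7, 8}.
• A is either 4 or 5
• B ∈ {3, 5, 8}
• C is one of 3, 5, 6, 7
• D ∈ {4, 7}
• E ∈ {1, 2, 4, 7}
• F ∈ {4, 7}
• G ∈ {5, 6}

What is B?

8

The 2 variables D and F are confined to {4, 7}, which locks those values in; drop them from A, C, E.
That leaves A = 5. Strike 5 from B, C, G.
G has just one choice, so G = 6. So C can't be 6.
C must be 3 (only option left). Strike 3 from B.
So B = 8.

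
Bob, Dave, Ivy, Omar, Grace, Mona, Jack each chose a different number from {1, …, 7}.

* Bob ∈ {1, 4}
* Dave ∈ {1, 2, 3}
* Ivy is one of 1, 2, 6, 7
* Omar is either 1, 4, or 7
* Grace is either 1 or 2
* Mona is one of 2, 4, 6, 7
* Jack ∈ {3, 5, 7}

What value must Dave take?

The 7 variables draw from only 7 values {1, 2, 3, 4, 5, 6, 7}, so each is used; only Jack can be 5, hence Jack = 5.
The 6 still-open variables draw from only 6 values {1, 2, 3, 4, 6, 7}, so each is used; only Dave can be 3, hence Dave = 3.

3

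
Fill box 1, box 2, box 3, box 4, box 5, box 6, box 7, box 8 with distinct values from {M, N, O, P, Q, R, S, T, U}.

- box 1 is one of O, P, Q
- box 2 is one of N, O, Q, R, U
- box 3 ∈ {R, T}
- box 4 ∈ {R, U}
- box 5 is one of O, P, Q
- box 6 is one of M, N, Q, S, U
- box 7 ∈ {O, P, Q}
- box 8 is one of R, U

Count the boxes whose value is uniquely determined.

2

The 2 variables box 4 and box 8 are confined to {R, U}, which locks those values in; drop them from box 2, box 3, box 6.
box 3 must be T (only option left).
box 1, box 5, box 7 between them cover only {O, P, Q} — a naked triple. Remove those values from box 2, box 6.
box 2 must be N (only option left). So box 6 can't be N.
Determined: box 2=N, box 3=T. The other boxes each still have more than one consistent value. That makes 2.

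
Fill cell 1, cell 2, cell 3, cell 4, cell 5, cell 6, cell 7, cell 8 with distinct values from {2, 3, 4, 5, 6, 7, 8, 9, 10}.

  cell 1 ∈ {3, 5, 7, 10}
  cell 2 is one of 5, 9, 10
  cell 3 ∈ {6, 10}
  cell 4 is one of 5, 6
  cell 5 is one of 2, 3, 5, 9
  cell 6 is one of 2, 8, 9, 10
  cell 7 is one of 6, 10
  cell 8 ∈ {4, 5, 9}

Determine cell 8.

4

cell 3 and cell 7 share exactly the 2 values {6, 10}; by pigeonhole those values go to them, so strike 6, 10 from cell 1, cell 2, cell 4, cell 6.
cell 4 must be 5 (only option left). Remove 5 from cell 1, cell 2, cell 5, cell 8.
cell 2 has just one choice, so cell 2 = 9. Eliminate 9 elsewhere: cell 5, cell 6, cell 8.
So cell 8 = 4.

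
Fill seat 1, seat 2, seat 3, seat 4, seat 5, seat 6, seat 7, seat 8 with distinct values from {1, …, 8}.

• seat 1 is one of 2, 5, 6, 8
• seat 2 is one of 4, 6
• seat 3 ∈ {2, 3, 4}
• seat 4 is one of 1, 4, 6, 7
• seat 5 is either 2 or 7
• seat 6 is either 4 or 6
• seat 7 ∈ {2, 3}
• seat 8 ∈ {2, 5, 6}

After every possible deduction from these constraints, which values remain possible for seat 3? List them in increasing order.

The 8 variables draw from only 8 values {1, 2, 3, 4, 5, 6, 7, 8}, so each is used; only seat 4 can be 1, hence seat 4 = 1.
The 7 still-open variables draw from only 7 values {2, 3, 4, 5, 6, 7, 8}, so each is used; only seat 5 can be 7, hence seat 5 = 7.
Among the 6 still-open variables, 8 fits only seat 1 (and all 6 values in {2, 3, 4, 5, 6, 8} must be used), so seat 1 = 8.
The 5 still-open variables together cover exactly {2, 3, 4, 5, 6} — 5 values for 5 variables — and 5 appears only in seat 8's list, so seat 8 = 5.
seat 2 and seat 6 between them cover only {4, 6} — a naked pair. Remove those values from seat 3.
No further eliminations apply; seat 3 can still be any of 2, 3.

2, 3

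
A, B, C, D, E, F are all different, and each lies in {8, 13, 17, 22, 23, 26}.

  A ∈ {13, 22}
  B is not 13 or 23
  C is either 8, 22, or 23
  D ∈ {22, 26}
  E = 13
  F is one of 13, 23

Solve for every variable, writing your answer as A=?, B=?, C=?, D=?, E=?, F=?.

A=22, B=17, C=8, D=26, E=13, F=23

E must be 13 (only option left). Eliminate 13 elsewhere: A, F.
F's domain is down to {23}, so F = 23. Strike 23 from C.
A has just one choice, so A = 22. Eliminate 22 elsewhere: B, C, D.
C has just one choice, so C = 8. Strike 8 from B.
D has just one choice, so D = 26. Remove 26 from B.
That leaves B = 17.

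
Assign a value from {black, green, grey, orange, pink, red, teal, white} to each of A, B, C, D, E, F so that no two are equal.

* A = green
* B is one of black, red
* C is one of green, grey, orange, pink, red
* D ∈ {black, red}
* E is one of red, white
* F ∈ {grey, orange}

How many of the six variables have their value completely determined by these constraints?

2

A has just one choice, so A = green. Eliminate green elsewhere: C.
The 2 variables B and D are confined to {black, red}, which locks those values in; drop them from C, E.
That leaves E = white.
Determined: A=green, E=white. The other variables each still have more than one consistent value. That makes 2.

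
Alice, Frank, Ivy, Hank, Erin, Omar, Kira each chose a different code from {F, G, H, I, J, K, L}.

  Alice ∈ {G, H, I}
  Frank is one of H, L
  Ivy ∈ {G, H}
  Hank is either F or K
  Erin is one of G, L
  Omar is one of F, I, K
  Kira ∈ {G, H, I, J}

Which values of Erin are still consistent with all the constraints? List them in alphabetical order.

The 7 variables together cover exactly {F, G, H, I, J, K, L} — 7 values for 7 variables — and J appears only in Kira's list, so Kira = J.
Frank, Ivy, Erin share exactly the 3 values {G, H, L}; by pigeonhole those values go to them, so strike G, H, L from Alice.
Alice has just one choice, so Alice = I. So Omar can't be I.
No further eliminations apply; Erin can still be any of G, L.

G, L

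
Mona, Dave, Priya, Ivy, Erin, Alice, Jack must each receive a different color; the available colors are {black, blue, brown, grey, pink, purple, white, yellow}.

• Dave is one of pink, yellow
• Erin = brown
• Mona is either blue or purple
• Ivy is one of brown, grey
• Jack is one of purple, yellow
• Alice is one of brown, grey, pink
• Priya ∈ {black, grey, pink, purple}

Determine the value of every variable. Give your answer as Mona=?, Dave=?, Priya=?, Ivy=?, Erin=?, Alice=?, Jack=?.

Erin must be brown (only option left). Remove brown from Ivy, Alice.
That leaves Ivy = grey. Remove grey from Priya, Alice.
Alice has just one choice, so Alice = pink. Remove pink from Dave, Priya.
Dave must be yellow (only option left). So Jack can't be yellow.
Jack's domain is down to {purple}, so Jack = purple. So Mona, Priya can't be purple.
Mona must be blue (only option left).
That leaves Priya = black.

Mona=blue, Dave=yellow, Priya=black, Ivy=grey, Erin=brown, Alice=pink, Jack=purple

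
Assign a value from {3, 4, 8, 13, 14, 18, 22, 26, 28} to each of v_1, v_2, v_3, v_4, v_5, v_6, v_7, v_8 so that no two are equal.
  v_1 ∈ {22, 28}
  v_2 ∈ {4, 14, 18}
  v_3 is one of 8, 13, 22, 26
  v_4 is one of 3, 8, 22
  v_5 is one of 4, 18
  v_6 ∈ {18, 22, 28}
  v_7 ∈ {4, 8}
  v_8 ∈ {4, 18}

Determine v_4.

The 2 variables v_5 and v_8 are confined to {4, 18}, which locks those values in; drop them from v_2, v_6, v_7.
v_2's domain is down to {14}, so v_2 = 14.
v_7's domain is down to {8}, so v_7 = 8. Remove 8 from v_3, v_4.
The 2 variables v_1 and v_6 are confined to {22, 28}, which locks those values in; drop them from v_3, v_4.
So v_4 = 3.

3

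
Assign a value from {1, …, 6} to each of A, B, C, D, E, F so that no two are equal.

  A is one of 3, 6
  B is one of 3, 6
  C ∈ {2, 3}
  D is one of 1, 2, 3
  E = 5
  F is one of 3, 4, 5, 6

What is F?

4

E has just one choice, so E = 5. Eliminate 5 elsewhere: F.
The 5 still-open variables draw from only 5 values {1, 2, 3, 4, 6}, so each is used; only D can be 1, hence D = 1.
The 4 still-open variables together cover exactly {2, 3, 4, 6} — 4 values for 4 variables — and 2 appears only in C's list, so C = 2.
Among the 3 still-open variables, 4 fits only F (and all 3 values in {3, 4, 6} must be used), so F = 4.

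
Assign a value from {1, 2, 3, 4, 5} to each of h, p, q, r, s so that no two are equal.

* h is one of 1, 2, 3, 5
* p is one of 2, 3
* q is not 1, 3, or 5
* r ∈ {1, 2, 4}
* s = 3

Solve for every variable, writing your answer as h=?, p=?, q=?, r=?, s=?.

h=5, p=2, q=4, r=1, s=3

s must be 3 (only option left). Eliminate 3 elsewhere: h, p.
p must be 2 (only option left). Remove 2 from h, q, r.
q's domain is down to {4}, so q = 4. Eliminate 4 elsewhere: r.
r's domain is down to {1}, so r = 1. Remove 1 from h.
h has just one choice, so h = 5.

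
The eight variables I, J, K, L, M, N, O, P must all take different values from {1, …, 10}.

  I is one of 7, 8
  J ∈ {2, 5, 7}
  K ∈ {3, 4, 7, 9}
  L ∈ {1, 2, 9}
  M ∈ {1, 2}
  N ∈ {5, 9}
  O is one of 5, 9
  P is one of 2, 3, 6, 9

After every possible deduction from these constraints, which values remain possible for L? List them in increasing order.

1, 2

N and O share exactly the 2 values {5, 9}; by pigeonhole those values go to them, so strike 5, 9 from J, K, L, P.
L and M between them cover only {1, 2} — a naked pair. Remove those values from J, P.
J must be 7 (only option left). Strike 7 from I, K.
That leaves I = 8.
No further eliminations apply; L can still be any of 1, 2.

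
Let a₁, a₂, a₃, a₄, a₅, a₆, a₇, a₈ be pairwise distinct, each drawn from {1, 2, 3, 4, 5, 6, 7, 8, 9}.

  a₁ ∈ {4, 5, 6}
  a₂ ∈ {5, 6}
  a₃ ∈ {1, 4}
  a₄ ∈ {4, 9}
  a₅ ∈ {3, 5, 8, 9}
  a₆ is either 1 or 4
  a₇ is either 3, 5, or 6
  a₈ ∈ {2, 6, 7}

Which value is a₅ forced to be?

a₃ and a₆ share exactly the 2 values {1, 4}; by pigeonhole those values go to them, so strike 1, 4 from a₁, a₄.
a₄ has just one choice, so a₄ = 9. Eliminate 9 elsewhere: a₅.
a₁ and a₂ share exactly the 2 values {5, 6}; by pigeonhole those values go to them, so strike 5, 6 from a₅, a₇, a₈.
a₇ has just one choice, so a₇ = 3. Strike 3 from a₅.
So a₅ = 8.

8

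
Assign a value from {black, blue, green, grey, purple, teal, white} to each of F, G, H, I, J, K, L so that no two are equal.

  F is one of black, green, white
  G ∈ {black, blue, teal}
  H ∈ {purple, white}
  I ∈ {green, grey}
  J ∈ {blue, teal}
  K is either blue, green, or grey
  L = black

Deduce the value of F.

L has just one choice, so L = black. Strike black from F, G.
Among the 6 still-open variables, purple fits only H (and all 6 values in {blue, green, grey, purple, teal, white} must be used), so H = purple.
The 5 still-open variables together cover exactly {blue, green, grey, teal, white} — 5 values for 5 variables — and white appears only in F's list, so F = white.

white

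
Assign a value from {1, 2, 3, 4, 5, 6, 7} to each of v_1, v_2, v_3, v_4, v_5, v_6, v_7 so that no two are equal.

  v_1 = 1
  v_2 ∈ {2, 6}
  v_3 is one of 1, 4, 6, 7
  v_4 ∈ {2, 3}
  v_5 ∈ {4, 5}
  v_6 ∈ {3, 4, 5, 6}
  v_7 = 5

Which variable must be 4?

v_1 must be 1 (only option left). Eliminate 1 elsewhere: v_3.
v_7's domain is down to {5}, so v_7 = 5. Eliminate 5 elsewhere: v_5, v_6.
So 4 goes to v_5.

v_5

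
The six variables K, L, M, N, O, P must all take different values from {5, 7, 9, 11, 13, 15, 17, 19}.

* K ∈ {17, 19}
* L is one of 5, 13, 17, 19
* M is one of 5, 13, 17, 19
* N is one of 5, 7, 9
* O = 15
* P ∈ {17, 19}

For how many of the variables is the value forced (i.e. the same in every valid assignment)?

O has just one choice, so O = 15.
The 2 variables K and P are confined to {17, 19}, which locks those values in; drop them from L, M.
L and M share exactly the 2 values {5, 13}; by pigeonhole those values go to them, so strike 5, 13 from N.
Determined: O=15. The other variables each still have more than one consistent value. That makes 1.

1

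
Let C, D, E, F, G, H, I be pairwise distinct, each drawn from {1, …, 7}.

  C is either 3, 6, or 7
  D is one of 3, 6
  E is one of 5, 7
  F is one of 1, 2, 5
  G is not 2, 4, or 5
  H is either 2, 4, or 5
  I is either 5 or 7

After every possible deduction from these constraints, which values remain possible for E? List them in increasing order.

The 7 variables draw from only 7 values {1, 2, 3, 4, 5, 6, 7}, so each is used; only H can be 4, hence H = 4.
Among the 6 still-open variables, 2 fits only F (and all 6 values in {1, 2, 3, 5, 6, 7} must be used), so F = 2.
Among the 5 still-open variables, 1 fits only G (and all 5 values in {1, 3, 5, 6, 7} must be used), so G = 1.
The 2 variables E and I are confined to {5, 7}, which locks those values in; drop them from C.
No further eliminations apply; E can still be any of 5, 7.

5, 7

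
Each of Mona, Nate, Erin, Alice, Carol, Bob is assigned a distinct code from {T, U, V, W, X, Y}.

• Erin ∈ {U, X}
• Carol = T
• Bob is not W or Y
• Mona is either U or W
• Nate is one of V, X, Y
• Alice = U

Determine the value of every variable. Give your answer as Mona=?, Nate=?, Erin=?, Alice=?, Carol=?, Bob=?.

Mona=W, Nate=Y, Erin=X, Alice=U, Carol=T, Bob=V

Alice's domain is down to {U}, so Alice = U. Eliminate U elsewhere: Mona, Erin, Bob.
Carol must be T (only option left). Strike T from Bob.
Mona's domain is down to {W}, so Mona = W.
Erin has just one choice, so Erin = X. Strike X from Nate, Bob.
Bob must be V (only option left). Remove V from Nate.
That leaves Nate = Y.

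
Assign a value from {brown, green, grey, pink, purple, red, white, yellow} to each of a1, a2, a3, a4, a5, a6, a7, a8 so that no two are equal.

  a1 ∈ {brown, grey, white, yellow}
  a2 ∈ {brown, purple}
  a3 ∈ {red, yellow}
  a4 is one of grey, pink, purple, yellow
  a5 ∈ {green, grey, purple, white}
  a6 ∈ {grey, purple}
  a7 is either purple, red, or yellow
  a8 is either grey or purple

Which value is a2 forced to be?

The 8 variables together cover exactly {brown, green, grey, pink, purple, red, white, yellow} — 8 values for 8 variables — and green appears only in a5's list, so a5 = green.
The 7 still-open variables draw from only 7 values {brown, grey, pink, purple, red, white, yellow}, so each is used; only a4 can be pink, hence a4 = pink.
Among the 6 still-open variables, white fits only a1 (and all 6 values in {brown, grey, purple, red, white, yellow} must be used), so a1 = white.
Among the 5 still-open variables, brown fits only a2 (and all 5 values in {brown, grey, purple, red, yellow} must be used), so a2 = brown.

brown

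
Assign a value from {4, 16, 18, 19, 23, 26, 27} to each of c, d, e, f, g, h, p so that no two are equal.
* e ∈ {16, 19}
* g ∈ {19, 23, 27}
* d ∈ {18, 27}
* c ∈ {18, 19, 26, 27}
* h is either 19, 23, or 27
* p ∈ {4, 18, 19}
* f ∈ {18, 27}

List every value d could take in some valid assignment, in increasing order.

18, 27

The 7 variables draw from only 7 values {4, 16, 18, 19, 23, 26, 27}, so each is used; only p can be 4, hence p = 4.
The 6 still-open variables draw from only 6 values {16, 18, 19, 23, 26, 27}, so each is used; only e can be 16, hence e = 16.
The 5 still-open variables draw from only 5 values {18, 19, 23, 26, 27}, so each is used; only c can be 26, hence c = 26.
The 2 variables d and f are confined to {18, 27}, which locks those values in; drop them from g, h.
No further eliminations apply; d can still be any of 18, 27.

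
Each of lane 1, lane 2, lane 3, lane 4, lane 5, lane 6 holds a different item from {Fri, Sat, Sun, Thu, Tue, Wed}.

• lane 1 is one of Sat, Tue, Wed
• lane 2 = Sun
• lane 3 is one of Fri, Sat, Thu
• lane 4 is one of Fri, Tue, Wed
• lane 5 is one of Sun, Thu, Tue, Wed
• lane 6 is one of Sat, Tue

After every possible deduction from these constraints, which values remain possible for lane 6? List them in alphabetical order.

Sat, Tue

lane 2's domain is down to {Sun}, so lane 2 = Sun. So lane 5 can't be Sun.
No further eliminations apply; lane 6 can still be any of Sat, Tue.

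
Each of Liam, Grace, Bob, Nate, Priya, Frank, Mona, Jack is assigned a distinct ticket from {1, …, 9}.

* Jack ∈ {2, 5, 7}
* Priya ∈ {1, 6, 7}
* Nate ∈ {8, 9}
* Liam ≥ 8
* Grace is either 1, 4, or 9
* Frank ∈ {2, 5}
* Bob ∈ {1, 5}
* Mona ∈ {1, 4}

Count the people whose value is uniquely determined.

Among the 8 variables, 6 fits only Priya (and all 8 values in {1, 2, 4, 5, 6, 7, 8, 9} must be used), so Priya = 6.
The 7 still-open variables together cover exactly {1, 2, 4, 5, 7, 8, 9} — 7 values for 7 variables — and 7 appears only in Jack's list, so Jack = 7.
The 6 still-open variables draw from only 6 values {1, 2, 4, 5, 8, 9}, so each is used; only Frank can be 2, hence Frank = 2.
Among the 5 still-open variables, 5 fits only Bob (and all 5 values in {1, 4, 5, 8, 9} must be used), so Bob = 5.
The 2 variables Liam and Nate are confined to {8, 9}, which locks those values in; drop them from Grace.
Determined: Bob=5, Priya=6, Frank=2, Jack=7. The other people each still have more than one consistent value. That makes 4.

4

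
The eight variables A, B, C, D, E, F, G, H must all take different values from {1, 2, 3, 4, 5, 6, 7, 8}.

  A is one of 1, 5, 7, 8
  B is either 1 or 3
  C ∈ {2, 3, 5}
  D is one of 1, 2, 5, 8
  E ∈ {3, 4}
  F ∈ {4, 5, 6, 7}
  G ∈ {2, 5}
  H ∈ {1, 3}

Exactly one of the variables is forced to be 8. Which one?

The 8 variables draw from only 8 values {1, 2, 3, 4, 5, 6, 7, 8}, so each is used; only F can be 6, hence F = 6.
The 7 still-open variables together cover exactly {1, 2, 3, 4, 5, 7, 8} — 7 values for 7 variables — and 4 appears only in E's list, so E = 4.
The 6 still-open variables together cover exactly {1, 2, 3, 5, 7, 8} — 6 values for 6 variables — and 7 appears only in A's list, so A = 7.
Among the 5 still-open variables, 8 fits only D (and all 5 values in {1, 2, 3, 5, 8} must be used), so D = 8.

D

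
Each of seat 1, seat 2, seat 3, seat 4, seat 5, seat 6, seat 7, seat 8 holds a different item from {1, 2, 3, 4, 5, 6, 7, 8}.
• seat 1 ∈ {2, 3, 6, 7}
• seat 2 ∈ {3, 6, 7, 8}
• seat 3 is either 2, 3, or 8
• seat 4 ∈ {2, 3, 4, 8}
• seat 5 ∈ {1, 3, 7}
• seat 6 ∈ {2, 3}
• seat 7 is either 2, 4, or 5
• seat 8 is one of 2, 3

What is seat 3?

The 8 variables draw from only 8 values {1, 2, 3, 4, 5, 6, 7, 8}, so each is used; only seat 5 can be 1, hence seat 5 = 1.
The 7 still-open variables together cover exactly {2, 3, 4, 5, 6, 7, 8} — 7 values for 7 variables — and 5 appears only in seat 7's list, so seat 7 = 5.
The 6 still-open variables draw from only 6 values {2, 3, 4, 6, 7, 8}, so each is used; only seat 4 can be 4, hence seat 4 = 4.
seat 6 and seat 8 between them cover only {2, 3} — a naked pair. Remove those values from seat 1, seat 2, seat 3.
So seat 3 = 8.

8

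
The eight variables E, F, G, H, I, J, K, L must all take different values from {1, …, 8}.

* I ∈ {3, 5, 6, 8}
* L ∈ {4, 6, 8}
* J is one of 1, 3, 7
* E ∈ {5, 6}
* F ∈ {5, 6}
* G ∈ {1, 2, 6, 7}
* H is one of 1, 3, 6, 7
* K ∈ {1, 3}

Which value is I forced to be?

The 8 variables draw from only 8 values {1, 2, 3, 4, 5, 6, 7, 8}, so each is used; only G can be 2, hence G = 2.
The 7 still-open variables together cover exactly {1, 3, 4, 5, 6, 7, 8} — 7 values for 7 variables — and 4 appears only in L's list, so L = 4.
Among the 6 still-open variables, 8 fits only I (and all 6 values in {1, 3, 5, 6, 7, 8} must be used), so I = 8.

8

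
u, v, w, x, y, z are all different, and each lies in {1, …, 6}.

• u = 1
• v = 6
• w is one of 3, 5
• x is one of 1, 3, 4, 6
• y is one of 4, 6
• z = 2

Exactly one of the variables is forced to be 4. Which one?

u must be 1 (only option left). Remove 1 from x.
v must be 6 (only option left). Strike 6 from x, y.
So 4 goes to y.

y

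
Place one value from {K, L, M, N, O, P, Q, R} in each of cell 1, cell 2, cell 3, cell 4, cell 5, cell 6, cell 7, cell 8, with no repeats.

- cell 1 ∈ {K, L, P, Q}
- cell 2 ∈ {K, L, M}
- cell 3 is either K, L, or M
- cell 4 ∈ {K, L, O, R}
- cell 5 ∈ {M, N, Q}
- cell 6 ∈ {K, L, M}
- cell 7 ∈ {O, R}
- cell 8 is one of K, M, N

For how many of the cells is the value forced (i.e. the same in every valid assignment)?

3

The 8 variables draw from only 8 values {K, L, M, N, O, P, Q, R}, so each is used; only cell 1 can be P, hence cell 1 = P.
The 7 still-open variables together cover exactly {K, L, M, N, O, Q, R} — 7 values for 7 variables — and Q appears only in cell 5's list, so cell 5 = Q.
The 6 still-open variables draw from only 6 values {K, L, M, N, O, R}, so each is used; only cell 8 can be N, hence cell 8 = N.
cell 2, cell 3, cell 6 between them cover only {K, L, M} — a naked triple. Remove those values from cell 4.
Determined: cell 1=P, cell 5=Q, cell 8=N. The other cells each still have more than one consistent value. That makes 3.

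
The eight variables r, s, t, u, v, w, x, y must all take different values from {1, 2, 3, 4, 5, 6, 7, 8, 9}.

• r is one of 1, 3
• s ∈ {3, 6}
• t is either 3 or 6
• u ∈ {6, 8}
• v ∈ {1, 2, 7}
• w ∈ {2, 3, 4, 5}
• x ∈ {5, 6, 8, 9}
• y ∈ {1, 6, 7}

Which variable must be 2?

The 2 variables s and t are confined to {3, 6}, which locks those values in; drop them from r, u, w, x, y.
r must be 1 (only option left). Strike 1 from v, y.
u has just one choice, so u = 8. So x can't be 8.
y has just one choice, so y = 7. Eliminate 7 elsewhere: v.
So 2 goes to v.

v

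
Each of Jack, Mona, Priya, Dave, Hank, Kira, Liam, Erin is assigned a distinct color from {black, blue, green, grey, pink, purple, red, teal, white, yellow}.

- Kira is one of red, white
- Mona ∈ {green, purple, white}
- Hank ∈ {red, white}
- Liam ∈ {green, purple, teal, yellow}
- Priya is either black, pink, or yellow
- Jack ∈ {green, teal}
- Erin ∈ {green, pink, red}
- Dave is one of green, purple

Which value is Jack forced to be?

Among the 8 variables, black fits only Priya (and all 8 values in {black, green, pink, purple, red, teal, white, yellow} must be used), so Priya = black.
The 7 still-open variables together cover exactly {green, pink, purple, red, teal, white, yellow} — 7 values for 7 variables — and pink appears only in Erin's list, so Erin = pink.
The 6 still-open variables together cover exactly {green, purple, red, teal, white, yellow} — 6 values for 6 variables — and yellow appears only in Liam's list, so Liam = yellow.
The 5 still-open variables together cover exactly {green, purple, red, teal, white} — 5 values for 5 variables — and teal appears only in Jack's list, so Jack = teal.

teal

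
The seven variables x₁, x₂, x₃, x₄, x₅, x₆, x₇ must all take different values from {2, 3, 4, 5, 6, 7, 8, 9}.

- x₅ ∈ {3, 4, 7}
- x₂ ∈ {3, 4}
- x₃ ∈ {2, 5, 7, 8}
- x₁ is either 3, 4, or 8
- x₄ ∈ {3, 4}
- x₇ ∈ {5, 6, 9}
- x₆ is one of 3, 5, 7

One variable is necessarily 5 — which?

x₆

x₂ and x₄ share exactly the 2 values {3, 4}; by pigeonhole those values go to them, so strike 3, 4 from x₁, x₅, x₆.
That leaves x₁ = 8. Eliminate 8 elsewhere: x₃.
That leaves x₅ = 7. So x₃, x₆ can't be 7.
So 5 goes to x₆.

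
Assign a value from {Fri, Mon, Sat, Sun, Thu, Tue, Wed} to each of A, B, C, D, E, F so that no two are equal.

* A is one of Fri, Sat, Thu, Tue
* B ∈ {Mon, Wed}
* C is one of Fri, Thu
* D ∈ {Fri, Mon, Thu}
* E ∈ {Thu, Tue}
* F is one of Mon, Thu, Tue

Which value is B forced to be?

The 6 variables together cover exactly {Fri, Mon, Sat, Thu, Tue, Wed} — 6 values for 6 variables — and Sat appears only in A's list, so A = Sat.
Among the 5 still-open variables, Wed fits only B (and all 5 values in {Fri, Mon, Thu, Tue, Wed} must be used), so B = Wed.

Wed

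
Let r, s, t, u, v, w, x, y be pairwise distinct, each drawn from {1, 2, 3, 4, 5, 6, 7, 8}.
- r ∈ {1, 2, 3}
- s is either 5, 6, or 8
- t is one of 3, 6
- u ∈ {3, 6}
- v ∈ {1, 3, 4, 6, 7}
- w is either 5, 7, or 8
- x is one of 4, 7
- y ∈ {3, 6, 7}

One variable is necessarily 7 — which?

The 8 variables draw from only 8 values {1, 2, 3, 4, 5, 6, 7, 8}, so each is used; only r can be 2, hence r = 2.
Among the 7 still-open variables, 1 fits only v (and all 7 values in {1, 3, 4, 5, 6, 7, 8} must be used), so v = 1.
The 6 still-open variables draw from only 6 values {3, 4, 5, 6, 7, 8}, so each is used; only x can be 4, hence x = 4.
t and u between them cover only {3, 6} — a naked pair. Remove those values from s, y.
So 7 goes to y.

y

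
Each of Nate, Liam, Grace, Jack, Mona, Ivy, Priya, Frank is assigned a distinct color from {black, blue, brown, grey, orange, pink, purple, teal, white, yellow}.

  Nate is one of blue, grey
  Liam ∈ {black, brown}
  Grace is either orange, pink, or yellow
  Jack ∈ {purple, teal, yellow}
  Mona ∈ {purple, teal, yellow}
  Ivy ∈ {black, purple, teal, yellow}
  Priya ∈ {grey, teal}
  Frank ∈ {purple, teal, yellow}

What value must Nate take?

blue

Jack, Mona, Frank share exactly the 3 values {purple, teal, yellow}; by pigeonhole those values go to them, so strike purple, teal, yellow from Grace, Ivy, Priya.
Ivy's domain is down to {black}, so Ivy = black. Strike black from Liam.
Priya must be grey (only option left). Strike grey from Nate.
So Nate = blue.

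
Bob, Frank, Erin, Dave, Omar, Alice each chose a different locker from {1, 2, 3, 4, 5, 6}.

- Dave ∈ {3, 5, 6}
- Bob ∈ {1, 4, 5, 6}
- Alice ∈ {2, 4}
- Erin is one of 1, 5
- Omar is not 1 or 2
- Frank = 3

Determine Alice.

Frank's domain is down to {3}, so Frank = 3. Eliminate 3 elsewhere: Dave, Omar.
Among the 5 still-open variables, 2 fits only Alice (and all 5 values in {1, 2, 4, 5, 6} must be used), so Alice = 2.

2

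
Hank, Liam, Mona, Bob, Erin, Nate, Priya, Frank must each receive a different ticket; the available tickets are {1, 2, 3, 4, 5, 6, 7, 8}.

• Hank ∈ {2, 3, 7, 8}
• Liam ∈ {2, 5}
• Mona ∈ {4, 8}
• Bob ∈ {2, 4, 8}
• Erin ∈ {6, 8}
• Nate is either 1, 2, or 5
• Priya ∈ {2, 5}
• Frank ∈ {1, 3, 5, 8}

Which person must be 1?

The 8 variables together cover exactly {1, 2, 3, 4, 5, 6, 7, 8} — 8 values for 8 variables — and 6 appears only in Erin's list, so Erin = 6.
Among the 7 still-open variables, 7 fits only Hank (and all 7 values in {1, 2, 3, 4, 5, 7, 8} must be used), so Hank = 7.
Among the 6 still-open variables, 3 fits only Frank (and all 6 values in {1, 2, 3, 4, 5, 8} must be used), so Frank = 3.
The 5 still-open variables draw from only 5 values {1, 2, 4, 5, 8}, so each is used; only Nate can be 1, hence Nate = 1.

Nate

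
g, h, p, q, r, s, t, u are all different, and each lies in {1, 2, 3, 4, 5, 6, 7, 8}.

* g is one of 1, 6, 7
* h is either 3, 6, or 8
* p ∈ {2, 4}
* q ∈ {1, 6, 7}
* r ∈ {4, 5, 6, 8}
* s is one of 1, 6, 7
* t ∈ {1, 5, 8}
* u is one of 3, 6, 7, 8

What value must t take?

The 8 variables together cover exactly {1, 2, 3, 4, 5, 6, 7, 8} — 8 values for 8 variables — and 2 appears only in p's list, so p = 2.
The 7 still-open variables together cover exactly {1, 3, 4, 5, 6, 7, 8} — 7 values for 7 variables — and 4 appears only in r's list, so r = 4.
The 6 still-open variables draw from only 6 values {1, 3, 5, 6, 7, 8}, so each is used; only t can be 5, hence t = 5.

5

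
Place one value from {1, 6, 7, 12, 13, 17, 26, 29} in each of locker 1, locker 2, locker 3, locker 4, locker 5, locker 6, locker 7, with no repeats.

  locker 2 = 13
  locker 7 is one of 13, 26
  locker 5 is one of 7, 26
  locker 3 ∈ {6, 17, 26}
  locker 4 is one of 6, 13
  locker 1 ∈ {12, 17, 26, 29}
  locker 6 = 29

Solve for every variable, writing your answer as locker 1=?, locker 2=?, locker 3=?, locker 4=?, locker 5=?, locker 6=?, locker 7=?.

locker 1=12, locker 2=13, locker 3=17, locker 4=6, locker 5=7, locker 6=29, locker 7=26

locker 2 must be 13 (only option left). Eliminate 13 elsewhere: locker 4, locker 7.
locker 4's domain is down to {6}, so locker 4 = 6. Eliminate 6 elsewhere: locker 3.
That leaves locker 6 = 29. So locker 1 can't be 29.
That leaves locker 7 = 26. So locker 1, locker 3, locker 5 can't be 26.
locker 3 must be 17 (only option left). Strike 17 from locker 1.
locker 5's domain is down to {7}, so locker 5 = 7.
locker 1 has just one choice, so locker 1 = 12.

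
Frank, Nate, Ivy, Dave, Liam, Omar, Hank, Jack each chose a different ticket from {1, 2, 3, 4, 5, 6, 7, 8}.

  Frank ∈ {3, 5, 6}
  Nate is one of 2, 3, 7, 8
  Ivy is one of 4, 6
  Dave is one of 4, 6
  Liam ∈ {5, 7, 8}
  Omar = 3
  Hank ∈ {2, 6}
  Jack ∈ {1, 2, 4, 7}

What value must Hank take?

Omar has just one choice, so Omar = 3. So Frank, Nate can't be 3.
The 7 still-open variables draw from only 7 values {1, 2, 4, 5, 6, 7, 8}, so each is used; only Jack can be 1, hence Jack = 1.
Ivy and Dave share exactly the 2 values {4, 6}; by pigeonhole those values go to them, so strike 4, 6 from Frank, Hank.
So Hank = 2.

2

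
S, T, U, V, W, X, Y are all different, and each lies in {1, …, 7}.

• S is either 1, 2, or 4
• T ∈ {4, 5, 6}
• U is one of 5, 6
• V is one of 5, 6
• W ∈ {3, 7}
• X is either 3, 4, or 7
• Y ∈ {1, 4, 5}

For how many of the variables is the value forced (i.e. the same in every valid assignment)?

The 7 variables draw from only 7 values {1, 2, 3, 4, 5, 6, 7}, so each is used; only S can be 2, hence S = 2.
Among the 6 still-open variables, 1 fits only Y (and all 6 values in {1, 3, 4, 5, 6, 7} must be used), so Y = 1.
U and V share exactly the 2 values {5, 6}; by pigeonhole those values go to them, so strike 5, 6 from T.
That leaves T = 4. Remove 4 from X.
Determined: S=2, T=4, Y=1. The other variables each still have more than one consistent value. That makes 3.

3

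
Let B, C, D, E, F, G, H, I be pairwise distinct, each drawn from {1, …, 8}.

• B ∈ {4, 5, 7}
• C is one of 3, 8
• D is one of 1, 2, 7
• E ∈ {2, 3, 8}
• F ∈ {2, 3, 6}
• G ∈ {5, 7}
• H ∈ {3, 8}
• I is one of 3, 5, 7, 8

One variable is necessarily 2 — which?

E

The 8 variables draw from only 8 values {1, 2, 3, 4, 5, 6, 7, 8}, so each is used; only D can be 1, hence D = 1.
The 7 still-open variables together cover exactly {2, 3, 4, 5, 6, 7, 8} — 7 values for 7 variables — and 4 appears only in B's list, so B = 4.
The 6 still-open variables draw from only 6 values {2, 3, 5, 6, 7, 8}, so each is used; only F can be 6, hence F = 6.
The 5 still-open variables together cover exactly {2, 3, 5, 7, 8} — 5 values for 5 variables — and 2 appears only in E's list, so E = 2.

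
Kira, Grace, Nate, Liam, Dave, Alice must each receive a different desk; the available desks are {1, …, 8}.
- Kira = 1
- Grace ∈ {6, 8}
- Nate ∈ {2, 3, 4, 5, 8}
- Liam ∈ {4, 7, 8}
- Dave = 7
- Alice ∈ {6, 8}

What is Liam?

Kira's domain is down to {1}, so Kira = 1.
Dave has just one choice, so Dave = 7. Strike 7 from Liam.
Grace and Alice share exactly the 2 values {6, 8}; by pigeonhole those values go to them, so strike 6, 8 from Nate, Liam.
So Liam = 4.

4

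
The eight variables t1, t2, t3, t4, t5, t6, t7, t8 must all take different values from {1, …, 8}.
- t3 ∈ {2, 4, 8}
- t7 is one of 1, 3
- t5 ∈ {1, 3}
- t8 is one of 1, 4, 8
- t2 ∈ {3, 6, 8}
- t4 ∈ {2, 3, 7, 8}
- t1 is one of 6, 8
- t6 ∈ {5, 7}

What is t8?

Among the 8 variables, 5 fits only t6 (and all 8 values in {1, 2, 3, 4, 5, 6, 7, 8} must be used), so t6 = 5.
The 7 still-open variables draw from only 7 values {1, 2, 3, 4, 6, 7, 8}, so each is used; only t4 can be 7, hence t4 = 7.
The 6 still-open variables together cover exactly {1, 2, 3, 4, 6, 8} — 6 values for 6 variables — and 2 appears only in t3's list, so t3 = 2.
Among the 5 still-open variables, 4 fits only t8 (and all 5 values in {1, 3, 4, 6, 8} must be used), so t8 = 4.

4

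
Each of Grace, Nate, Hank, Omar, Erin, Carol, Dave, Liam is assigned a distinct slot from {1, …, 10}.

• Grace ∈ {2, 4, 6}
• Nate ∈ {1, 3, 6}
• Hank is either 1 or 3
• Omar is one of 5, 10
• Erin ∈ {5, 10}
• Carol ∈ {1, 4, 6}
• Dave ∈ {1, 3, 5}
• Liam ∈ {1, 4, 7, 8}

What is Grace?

2

The 2 variables Omar and Erin are confined to {5, 10}, which locks those values in; drop them from Dave.
Hank and Dave share exactly the 2 values {1, 3}; by pigeonhole those values go to them, so strike 1, 3 from Nate, Carol, Liam.
Nate's domain is down to {6}, so Nate = 6. So Grace, Carol can't be 6.
Carol has just one choice, so Carol = 4. So Grace, Liam can't be 4.
So Grace = 2.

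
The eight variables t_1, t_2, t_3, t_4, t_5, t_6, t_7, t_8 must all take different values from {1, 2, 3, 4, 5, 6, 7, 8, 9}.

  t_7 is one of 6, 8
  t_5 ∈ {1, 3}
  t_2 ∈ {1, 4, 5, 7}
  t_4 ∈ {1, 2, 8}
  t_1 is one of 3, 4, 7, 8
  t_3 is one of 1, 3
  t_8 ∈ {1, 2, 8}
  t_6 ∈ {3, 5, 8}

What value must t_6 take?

5

The 8 variables together cover exactly {1, 2, 3, 4, 5, 6, 7, 8} — 8 values for 8 variables — and 6 appears only in t_7's list, so t_7 = 6.
t_3 and t_5 share exactly the 2 values {1, 3}; by pigeonhole those values go to them, so strike 1, 3 from t_1, t_2, t_4, t_6, t_8.
The 2 variables t_4 and t_8 are confined to {2, 8}, which locks those values in; drop them from t_1, t_6.
So t_6 = 5.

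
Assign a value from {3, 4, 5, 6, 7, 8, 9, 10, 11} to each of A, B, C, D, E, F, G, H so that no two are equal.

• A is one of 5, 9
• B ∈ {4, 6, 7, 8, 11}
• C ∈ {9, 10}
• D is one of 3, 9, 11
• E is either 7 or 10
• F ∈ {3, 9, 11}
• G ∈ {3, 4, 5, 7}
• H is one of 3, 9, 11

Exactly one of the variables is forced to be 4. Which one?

G

D, F, H between them cover only {3, 9, 11} — a naked triple. Remove those values from A, B, C, G.
A has just one choice, so A = 5. So G can't be 5.
C must be 10 (only option left). Eliminate 10 elsewhere: E.
E's domain is down to {7}, so E = 7. Eliminate 7 elsewhere: B, G.
So 4 goes to G.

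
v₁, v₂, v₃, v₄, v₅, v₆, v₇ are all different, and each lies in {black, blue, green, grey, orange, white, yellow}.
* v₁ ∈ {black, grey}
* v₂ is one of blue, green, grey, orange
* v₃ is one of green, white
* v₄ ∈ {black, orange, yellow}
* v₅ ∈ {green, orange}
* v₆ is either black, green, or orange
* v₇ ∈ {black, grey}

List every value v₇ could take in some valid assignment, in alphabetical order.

black, grey

Among the 7 variables, blue fits only v₂ (and all 7 values in {black, blue, green, grey, orange, white, yellow} must be used), so v₂ = blue.
The 6 still-open variables draw from only 6 values {black, green, grey, orange, white, yellow}, so each is used; only v₃ can be white, hence v₃ = white.
The 5 still-open variables together cover exactly {black, green, grey, orange, yellow} — 5 values for 5 variables — and yellow appears only in v₄'s list, so v₄ = yellow.
The 2 variables v₁ and v₇ are confined to {black, grey}, which locks those values in; drop them from v₆.
No further eliminations apply; v₇ can still be any of black, grey.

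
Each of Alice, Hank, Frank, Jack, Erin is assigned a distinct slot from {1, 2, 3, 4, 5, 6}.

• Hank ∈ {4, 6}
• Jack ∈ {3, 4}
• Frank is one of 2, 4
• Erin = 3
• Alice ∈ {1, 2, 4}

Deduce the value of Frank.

Erin must be 3 (only option left). Eliminate 3 elsewhere: Jack.
Jack has just one choice, so Jack = 4. Remove 4 from Alice, Hank, Frank.
So Frank = 2.

2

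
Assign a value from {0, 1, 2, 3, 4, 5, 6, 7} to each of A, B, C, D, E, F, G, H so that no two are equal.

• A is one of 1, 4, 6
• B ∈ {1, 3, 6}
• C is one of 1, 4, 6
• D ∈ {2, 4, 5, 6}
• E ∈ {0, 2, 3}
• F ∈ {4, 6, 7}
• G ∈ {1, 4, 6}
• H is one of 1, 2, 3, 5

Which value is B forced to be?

3

Among the 8 variables, 0 fits only E (and all 8 values in {0, 1, 2, 3, 4, 5, 6, 7} must be used), so E = 0.
The 7 still-open variables draw from only 7 values {1, 2, 3, 4, 5, 6, 7}, so each is used; only F can be 7, hence F = 7.
The 3 variables A, C, G are confined to {1, 4, 6}, which locks those values in; drop them from B, D, H.
So B = 3.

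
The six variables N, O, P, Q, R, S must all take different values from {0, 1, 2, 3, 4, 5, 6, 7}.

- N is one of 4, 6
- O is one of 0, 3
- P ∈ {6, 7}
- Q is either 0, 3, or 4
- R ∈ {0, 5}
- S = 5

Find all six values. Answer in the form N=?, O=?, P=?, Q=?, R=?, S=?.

N=6, O=3, P=7, Q=4, R=0, S=5

S's domain is down to {5}, so S = 5. Strike 5 from R.
R must be 0 (only option left). Strike 0 from O, Q.
That leaves O = 3. So Q can't be 3.
Q must be 4 (only option left). Strike 4 from N.
N has just one choice, so N = 6. Remove 6 from P.
That leaves P = 7.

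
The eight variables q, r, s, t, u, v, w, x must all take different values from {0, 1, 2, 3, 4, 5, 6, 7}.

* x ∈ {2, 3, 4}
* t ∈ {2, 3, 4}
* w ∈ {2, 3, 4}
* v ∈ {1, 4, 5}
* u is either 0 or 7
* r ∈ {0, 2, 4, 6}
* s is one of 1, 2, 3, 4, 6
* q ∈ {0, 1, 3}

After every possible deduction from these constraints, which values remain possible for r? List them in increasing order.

Among the 8 variables, 5 fits only v (and all 8 values in {0, 1, 2, 3, 4, 5, 6, 7} must be used), so v = 5.
Among the 7 still-open variables, 7 fits only u (and all 7 values in {0, 1, 2, 3, 4, 6, 7} must be used), so u = 7.
t, w, x share exactly the 3 values {2, 3, 4}; by pigeonhole those values go to them, so strike 2, 3, 4 from q, r, s.
No further eliminations apply; r can still be any of 0, 6.

0, 6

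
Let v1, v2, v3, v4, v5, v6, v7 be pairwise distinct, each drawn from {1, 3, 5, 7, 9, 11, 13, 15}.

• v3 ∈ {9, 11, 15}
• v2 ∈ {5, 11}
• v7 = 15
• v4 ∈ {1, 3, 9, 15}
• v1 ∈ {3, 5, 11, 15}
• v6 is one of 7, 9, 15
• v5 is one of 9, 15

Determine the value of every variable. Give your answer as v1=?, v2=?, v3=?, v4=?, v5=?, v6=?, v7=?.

v1=3, v2=5, v3=11, v4=1, v5=9, v6=7, v7=15

v7 has just one choice, so v7 = 15. So v1, v3, v4, v5, v6 can't be 15.
That leaves v5 = 9. Strike 9 from v3, v4, v6.
v6 must be 7 (only option left).
That leaves v3 = 11. So v1, v2 can't be 11.
v2's domain is down to {5}, so v2 = 5. So v1 can't be 5.
That leaves v1 = 3. Remove 3 from v4.
v4's domain is down to {1}, so v4 = 1.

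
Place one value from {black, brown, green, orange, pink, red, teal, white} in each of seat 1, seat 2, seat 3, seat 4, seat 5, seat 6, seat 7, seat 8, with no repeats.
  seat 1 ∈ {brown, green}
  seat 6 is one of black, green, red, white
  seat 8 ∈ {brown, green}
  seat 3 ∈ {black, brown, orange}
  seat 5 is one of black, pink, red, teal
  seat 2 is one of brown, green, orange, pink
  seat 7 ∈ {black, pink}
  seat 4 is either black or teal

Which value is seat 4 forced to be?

teal

The 8 variables together cover exactly {black, brown, green, orange, pink, red, teal, white} — 8 values for 8 variables — and white appears only in seat 6's list, so seat 6 = white.
Among the 7 still-open variables, red fits only seat 5 (and all 7 values in {black, brown, green, orange, pink, red, teal} must be used), so seat 5 = red.
Among the 6 still-open variables, teal fits only seat 4 (and all 6 values in {black, brown, green, orange, pink, teal} must be used), so seat 4 = teal.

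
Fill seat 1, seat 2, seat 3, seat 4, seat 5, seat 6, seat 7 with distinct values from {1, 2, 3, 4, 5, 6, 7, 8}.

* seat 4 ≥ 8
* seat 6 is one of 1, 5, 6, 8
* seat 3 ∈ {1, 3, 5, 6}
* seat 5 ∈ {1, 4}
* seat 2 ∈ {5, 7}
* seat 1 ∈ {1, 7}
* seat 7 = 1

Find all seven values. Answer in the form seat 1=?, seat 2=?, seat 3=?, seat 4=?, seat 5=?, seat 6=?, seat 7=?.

seat 4 has just one choice, so seat 4 = 8. So seat 6 can't be 8.
seat 7 has just one choice, so seat 7 = 1. Eliminate 1 elsewhere: seat 1, seat 3, seat 5, seat 6.
That leaves seat 1 = 7. Remove 7 from seat 2.
seat 2's domain is down to {5}, so seat 2 = 5. So seat 3, seat 6 can't be 5.
That leaves seat 5 = 4.
seat 6's domain is down to {6}, so seat 6 = 6. Remove 6 from seat 3.
seat 3 must be 3 (only option left).

seat 1=7, seat 2=5, seat 3=3, seat 4=8, seat 5=4, seat 6=6, seat 7=1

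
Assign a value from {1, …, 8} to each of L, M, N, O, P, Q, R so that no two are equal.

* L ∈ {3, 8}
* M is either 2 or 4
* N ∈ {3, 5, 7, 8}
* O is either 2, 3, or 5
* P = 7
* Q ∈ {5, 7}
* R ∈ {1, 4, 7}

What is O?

2

P must be 7 (only option left). Strike 7 from N, Q, R.
Q's domain is down to {5}, so Q = 5. Strike 5 from N, O.
The 5 still-open variables together cover exactly {1, 2, 3, 4, 8} — 5 values for 5 variables — and 1 appears only in R's list, so R = 1.
The 4 still-open variables draw from only 4 values {2, 3, 4, 8}, so each is used; only M can be 4, hence M = 4.
The 3 still-open variables together cover exactly {2, 3, 8} — 3 values for 3 variables — and 2 appears only in O's list, so O = 2.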